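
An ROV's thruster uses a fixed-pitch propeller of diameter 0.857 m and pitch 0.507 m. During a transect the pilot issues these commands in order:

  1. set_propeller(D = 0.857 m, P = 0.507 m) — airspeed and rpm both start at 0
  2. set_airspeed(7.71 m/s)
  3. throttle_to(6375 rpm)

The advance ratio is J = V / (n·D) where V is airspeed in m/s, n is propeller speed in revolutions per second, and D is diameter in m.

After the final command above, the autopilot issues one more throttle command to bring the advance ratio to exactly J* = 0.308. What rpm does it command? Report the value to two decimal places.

rpm = 1752.56

set_propeller: D = 0.857 m, P = 0.507 m (p = P/D = 0.591599); state ← (V=0, rpm=0)
set_airspeed(7.71): V ← 7.71 m/s
throttle_to(6375): rpm ← 6375
final state: V = 7.71 m/s, rpm = 6375 → n = rpm/60 = 106.250000 rev/s
target J* = 0.308; solve J* = V/(n·D) for n: n = V/(J*·D) = 7.71/(0.308 × 0.857) = 29.209414 rev/s
rpm = 60·n = 1752.564821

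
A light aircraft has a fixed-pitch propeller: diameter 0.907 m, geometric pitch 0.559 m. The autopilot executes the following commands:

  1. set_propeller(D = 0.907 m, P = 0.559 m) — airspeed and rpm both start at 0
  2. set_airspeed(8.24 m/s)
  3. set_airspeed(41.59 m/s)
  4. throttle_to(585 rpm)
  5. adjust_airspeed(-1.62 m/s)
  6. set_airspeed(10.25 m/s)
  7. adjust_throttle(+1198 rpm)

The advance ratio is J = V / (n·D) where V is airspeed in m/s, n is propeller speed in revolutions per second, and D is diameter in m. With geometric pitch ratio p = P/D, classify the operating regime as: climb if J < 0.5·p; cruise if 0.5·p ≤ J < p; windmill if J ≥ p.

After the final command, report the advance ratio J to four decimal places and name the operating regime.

set_propeller: D = 0.907 m, P = 0.559 m (p = P/D = 0.616318); state ← (V=0, rpm=0)
set_airspeed(8.24): V ← 8.24 m/s
set_airspeed(41.59): V ← 41.59 m/s
throttle_to(585): rpm ← 585
adjust_airspeed(-1.62): V ← 41.59 -1.62 = 39.97 m/s
set_airspeed(10.25): V ← 10.25 m/s
adjust_throttle(+1198): rpm ← 585 +1198 = 1783
final state: V = 10.25 m/s, rpm = 1783 → n = rpm/60 = 29.716667 rev/s
J = V / (n·D) = 10.25 / (29.716667 × 0.907) = 0.380291
regime bands: climb J<0.3082 | cruise [0.3082, 0.6163) | windmill J≥0.6163
J = 0.3803 → cruise

J = 0.3803, regime = cruise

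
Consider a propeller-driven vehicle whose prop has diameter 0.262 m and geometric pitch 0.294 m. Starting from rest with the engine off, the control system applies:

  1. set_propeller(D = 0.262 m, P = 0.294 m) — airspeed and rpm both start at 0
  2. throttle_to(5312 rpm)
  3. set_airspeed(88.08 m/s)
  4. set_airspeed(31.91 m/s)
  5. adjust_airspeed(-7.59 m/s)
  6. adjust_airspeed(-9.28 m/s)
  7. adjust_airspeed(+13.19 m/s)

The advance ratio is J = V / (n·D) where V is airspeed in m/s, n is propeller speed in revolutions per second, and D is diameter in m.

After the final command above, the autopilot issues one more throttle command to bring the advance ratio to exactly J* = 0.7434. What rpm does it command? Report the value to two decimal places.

rpm = 8696.38

set_propeller: D = 0.262 m, P = 0.294 m (p = P/D = 1.122137); state ← (V=0, rpm=0)
throttle_to(5312): rpm ← 5312
set_airspeed(88.08): V ← 88.08 m/s
set_airspeed(31.91): V ← 31.91 m/s
adjust_airspeed(-7.59): V ← 31.91 -7.59 = 24.32 m/s
adjust_airspeed(-9.28): V ← 24.32 -9.28 = 15.04 m/s
adjust_airspeed(+13.19): V ← 15.04 +13.19 = 28.23 m/s
final state: V = 28.23 m/s, rpm = 5312 → n = rpm/60 = 88.533333 rev/s
target J* = 0.7434; solve J* = V/(n·D) for n: n = V/(J*·D) = 28.23/(0.7434 × 0.262) = 144.939591 rev/s
rpm = 60·n = 8696.375432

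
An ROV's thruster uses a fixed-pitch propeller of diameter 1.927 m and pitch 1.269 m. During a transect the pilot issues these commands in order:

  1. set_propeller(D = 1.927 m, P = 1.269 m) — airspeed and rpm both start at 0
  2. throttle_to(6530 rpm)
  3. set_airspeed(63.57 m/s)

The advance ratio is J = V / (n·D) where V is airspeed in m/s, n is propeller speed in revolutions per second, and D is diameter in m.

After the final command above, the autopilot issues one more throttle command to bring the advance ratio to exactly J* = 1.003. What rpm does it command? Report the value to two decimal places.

set_propeller: D = 1.927 m, P = 1.269 m (p = P/D = 0.658537); state ← (V=0, rpm=0)
throttle_to(6530): rpm ← 6530
set_airspeed(63.57): V ← 63.57 m/s
final state: V = 63.57 m/s, rpm = 6530 → n = rpm/60 = 108.833333 rev/s
target J* = 1.003; solve J* = V/(n·D) for n: n = V/(J*·D) = 63.57/(1.003 × 1.927) = 32.890431 rev/s
rpm = 60·n = 1973.425856

rpm = 1973.43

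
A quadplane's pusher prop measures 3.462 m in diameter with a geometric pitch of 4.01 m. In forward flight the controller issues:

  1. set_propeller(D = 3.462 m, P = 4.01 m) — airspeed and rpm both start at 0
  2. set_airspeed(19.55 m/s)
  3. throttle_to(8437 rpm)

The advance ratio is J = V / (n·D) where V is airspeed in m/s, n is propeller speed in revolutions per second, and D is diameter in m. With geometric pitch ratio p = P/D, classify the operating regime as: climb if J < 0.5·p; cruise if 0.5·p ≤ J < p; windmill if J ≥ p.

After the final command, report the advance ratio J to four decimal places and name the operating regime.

set_propeller: D = 3.462 m, P = 4.01 m (p = P/D = 1.158290); state ← (V=0, rpm=0)
set_airspeed(19.55): V ← 19.55 m/s
throttle_to(8437): rpm ← 8437
final state: V = 19.55 m/s, rpm = 8437 → n = rpm/60 = 140.616667 rev/s
J = V / (n·D) = 19.55 / (140.616667 × 3.462) = 0.040159
regime bands: climb J<0.5791 | cruise [0.5791, 1.1583) | windmill J≥1.1583
J = 0.0402 → climb

J = 0.0402, regime = climb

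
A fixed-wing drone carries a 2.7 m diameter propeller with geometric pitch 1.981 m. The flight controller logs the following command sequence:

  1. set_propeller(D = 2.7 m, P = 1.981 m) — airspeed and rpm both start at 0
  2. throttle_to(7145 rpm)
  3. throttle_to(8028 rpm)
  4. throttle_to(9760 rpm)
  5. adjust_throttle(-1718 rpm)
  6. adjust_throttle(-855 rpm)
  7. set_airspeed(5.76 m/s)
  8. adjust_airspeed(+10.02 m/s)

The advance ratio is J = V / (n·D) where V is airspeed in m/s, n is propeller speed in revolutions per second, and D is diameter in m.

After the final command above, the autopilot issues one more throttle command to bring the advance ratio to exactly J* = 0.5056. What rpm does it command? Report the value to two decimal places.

rpm = 693.57

set_propeller: D = 2.7 m, P = 1.981 m (p = P/D = 0.733704); state ← (V=0, rpm=0)
throttle_to(7145): rpm ← 7145
throttle_to(8028): rpm ← 8028
throttle_to(9760): rpm ← 9760
adjust_throttle(-1718): rpm ← 9760 -1718 = 8042
adjust_throttle(-855): rpm ← 8042 -855 = 7187
set_airspeed(5.76): V ← 5.76 m/s
adjust_airspeed(+10.02): V ← 5.76 +10.02 = 15.78 m/s
final state: V = 15.78 m/s, rpm = 7187 → n = rpm/60 = 119.783333 rev/s
target J* = 0.5056; solve J* = V/(n·D) for n: n = V/(J*·D) = 15.78/(0.5056 × 2.7) = 11.559423 rev/s
rpm = 60·n = 693.565401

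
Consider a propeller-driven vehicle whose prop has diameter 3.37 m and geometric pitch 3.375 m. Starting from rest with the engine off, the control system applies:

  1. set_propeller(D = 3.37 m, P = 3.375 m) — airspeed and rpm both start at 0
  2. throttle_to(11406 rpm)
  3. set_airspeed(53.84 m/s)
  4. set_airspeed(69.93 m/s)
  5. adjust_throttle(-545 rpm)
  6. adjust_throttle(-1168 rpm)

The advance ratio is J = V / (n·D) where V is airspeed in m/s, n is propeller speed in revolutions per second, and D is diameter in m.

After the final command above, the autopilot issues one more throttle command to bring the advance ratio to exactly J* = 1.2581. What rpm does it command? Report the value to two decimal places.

set_propeller: D = 3.37 m, P = 3.375 m (p = P/D = 1.001484); state ← (V=0, rpm=0)
throttle_to(11406): rpm ← 11406
set_airspeed(53.84): V ← 53.84 m/s
set_airspeed(69.93): V ← 69.93 m/s
adjust_throttle(-545): rpm ← 11406 -545 = 10861
adjust_throttle(-1168): rpm ← 10861 -1168 = 9693
final state: V = 69.93 m/s, rpm = 9693 → n = rpm/60 = 161.550000 rev/s
target J* = 1.2581; solve J* = V/(n·D) for n: n = V/(J*·D) = 69.93/(1.2581 × 3.37) = 16.493714 rev/s
rpm = 60·n = 989.622852

rpm = 989.62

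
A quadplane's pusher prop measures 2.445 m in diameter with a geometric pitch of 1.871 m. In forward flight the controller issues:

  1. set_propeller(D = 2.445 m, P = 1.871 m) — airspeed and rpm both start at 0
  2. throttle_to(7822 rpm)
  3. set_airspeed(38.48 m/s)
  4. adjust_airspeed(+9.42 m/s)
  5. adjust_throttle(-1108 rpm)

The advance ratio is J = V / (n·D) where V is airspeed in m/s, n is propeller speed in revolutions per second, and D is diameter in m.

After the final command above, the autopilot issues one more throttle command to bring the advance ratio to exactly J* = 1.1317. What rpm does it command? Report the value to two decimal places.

rpm = 1038.67

set_propeller: D = 2.445 m, P = 1.871 m (p = P/D = 0.765235); state ← (V=0, rpm=0)
throttle_to(7822): rpm ← 7822
set_airspeed(38.48): V ← 38.48 m/s
adjust_airspeed(+9.42): V ← 38.48 +9.42 = 47.9 m/s
adjust_throttle(-1108): rpm ← 7822 -1108 = 6714
final state: V = 47.9 m/s, rpm = 6714 → n = rpm/60 = 111.900000 rev/s
target J* = 1.1317; solve J* = V/(n·D) for n: n = V/(J*·D) = 47.9/(1.1317 × 2.445) = 17.311127 rev/s
rpm = 60·n = 1038.667600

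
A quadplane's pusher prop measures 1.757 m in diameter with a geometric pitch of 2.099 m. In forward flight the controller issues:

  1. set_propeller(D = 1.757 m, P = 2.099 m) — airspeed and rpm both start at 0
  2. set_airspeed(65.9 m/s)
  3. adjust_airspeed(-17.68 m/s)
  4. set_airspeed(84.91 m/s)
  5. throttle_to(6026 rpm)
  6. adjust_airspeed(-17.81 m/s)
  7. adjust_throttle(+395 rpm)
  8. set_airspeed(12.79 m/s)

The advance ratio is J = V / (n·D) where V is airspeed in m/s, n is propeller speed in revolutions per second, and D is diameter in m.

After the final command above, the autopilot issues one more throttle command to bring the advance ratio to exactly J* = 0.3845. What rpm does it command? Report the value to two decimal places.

set_propeller: D = 1.757 m, P = 2.099 m (p = P/D = 1.194650); state ← (V=0, rpm=0)
set_airspeed(65.9): V ← 65.9 m/s
adjust_airspeed(-17.68): V ← 65.9 -17.68 = 48.22 m/s
set_airspeed(84.91): V ← 84.91 m/s
throttle_to(6026): rpm ← 6026
adjust_airspeed(-17.81): V ← 84.91 -17.81 = 67.1 m/s
adjust_throttle(+395): rpm ← 6026 +395 = 6421
set_airspeed(12.79): V ← 12.79 m/s
final state: V = 12.79 m/s, rpm = 6421 → n = rpm/60 = 107.016667 rev/s
target J* = 0.3845; solve J* = V/(n·D) for n: n = V/(J*·D) = 12.79/(0.3845 × 1.757) = 18.932259 rev/s
rpm = 60·n = 1135.935544

rpm = 1135.94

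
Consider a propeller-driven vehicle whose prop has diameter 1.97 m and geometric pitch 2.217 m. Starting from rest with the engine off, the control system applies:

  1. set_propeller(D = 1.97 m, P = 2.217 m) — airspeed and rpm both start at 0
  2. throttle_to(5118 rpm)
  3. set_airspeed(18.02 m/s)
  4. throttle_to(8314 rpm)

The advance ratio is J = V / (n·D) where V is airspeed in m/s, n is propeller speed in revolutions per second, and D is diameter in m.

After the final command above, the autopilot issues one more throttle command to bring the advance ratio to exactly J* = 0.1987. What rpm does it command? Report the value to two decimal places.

rpm = 2762.12

set_propeller: D = 1.97 m, P = 2.217 m (p = P/D = 1.125381); state ← (V=0, rpm=0)
throttle_to(5118): rpm ← 5118
set_airspeed(18.02): V ← 18.02 m/s
throttle_to(8314): rpm ← 8314
final state: V = 18.02 m/s, rpm = 8314 → n = rpm/60 = 138.566667 rev/s
target J* = 0.1987; solve J* = V/(n·D) for n: n = V/(J*·D) = 18.02/(0.1987 × 1.97) = 46.035270 rev/s
rpm = 60·n = 2762.116192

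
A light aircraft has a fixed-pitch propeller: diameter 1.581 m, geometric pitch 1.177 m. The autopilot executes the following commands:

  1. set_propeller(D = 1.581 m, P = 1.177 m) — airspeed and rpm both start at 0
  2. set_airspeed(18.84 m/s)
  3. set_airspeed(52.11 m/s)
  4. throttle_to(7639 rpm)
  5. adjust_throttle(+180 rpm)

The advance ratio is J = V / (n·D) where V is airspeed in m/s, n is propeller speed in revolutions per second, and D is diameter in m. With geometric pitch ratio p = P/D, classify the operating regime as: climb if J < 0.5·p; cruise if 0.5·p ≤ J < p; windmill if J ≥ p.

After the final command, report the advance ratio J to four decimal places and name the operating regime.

set_propeller: D = 1.581 m, P = 1.177 m (p = P/D = 0.744466); state ← (V=0, rpm=0)
set_airspeed(18.84): V ← 18.84 m/s
set_airspeed(52.11): V ← 52.11 m/s
throttle_to(7639): rpm ← 7639
adjust_throttle(+180): rpm ← 7639 +180 = 7819
final state: V = 52.11 m/s, rpm = 7819 → n = rpm/60 = 130.316667 rev/s
J = V / (n·D) = 52.11 / (130.316667 × 1.581) = 0.252924
regime bands: climb J<0.3722 | cruise [0.3722, 0.7445) | windmill J≥0.7445
J = 0.2529 → climb

J = 0.2529, regime = climb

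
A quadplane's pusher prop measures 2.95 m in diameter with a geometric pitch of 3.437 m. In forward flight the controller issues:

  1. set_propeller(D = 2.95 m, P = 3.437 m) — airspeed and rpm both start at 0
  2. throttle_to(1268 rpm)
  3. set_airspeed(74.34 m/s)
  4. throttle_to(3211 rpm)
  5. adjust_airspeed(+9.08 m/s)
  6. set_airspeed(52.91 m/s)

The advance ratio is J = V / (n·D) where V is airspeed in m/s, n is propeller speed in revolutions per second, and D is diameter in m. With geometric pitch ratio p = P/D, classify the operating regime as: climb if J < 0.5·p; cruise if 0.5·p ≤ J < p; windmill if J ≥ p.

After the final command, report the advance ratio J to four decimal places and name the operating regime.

J = 0.3351, regime = climb

set_propeller: D = 2.95 m, P = 3.437 m (p = P/D = 1.165085); state ← (V=0, rpm=0)
throttle_to(1268): rpm ← 1268
set_airspeed(74.34): V ← 74.34 m/s
throttle_to(3211): rpm ← 3211
adjust_airspeed(+9.08): V ← 74.34 +9.08 = 83.42 m/s
set_airspeed(52.91): V ← 52.91 m/s
final state: V = 52.91 m/s, rpm = 3211 → n = rpm/60 = 53.516667 rev/s
J = V / (n·D) = 52.91 / (53.516667 × 2.95) = 0.335140
regime bands: climb J<0.5825 | cruise [0.5825, 1.1651) | windmill J≥1.1651
J = 0.3351 → climb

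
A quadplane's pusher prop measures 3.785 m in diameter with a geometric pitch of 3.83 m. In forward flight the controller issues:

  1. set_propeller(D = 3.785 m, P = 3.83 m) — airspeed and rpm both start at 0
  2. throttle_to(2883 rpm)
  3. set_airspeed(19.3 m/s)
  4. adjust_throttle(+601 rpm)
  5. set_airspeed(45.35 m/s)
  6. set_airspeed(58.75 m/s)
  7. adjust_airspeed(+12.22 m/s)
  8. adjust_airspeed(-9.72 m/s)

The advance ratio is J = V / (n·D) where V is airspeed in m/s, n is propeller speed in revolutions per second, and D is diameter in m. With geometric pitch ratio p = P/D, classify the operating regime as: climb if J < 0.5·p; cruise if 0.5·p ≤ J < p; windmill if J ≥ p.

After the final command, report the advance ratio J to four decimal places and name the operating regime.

J = 0.2787, regime = climb

set_propeller: D = 3.785 m, P = 3.83 m (p = P/D = 1.011889); state ← (V=0, rpm=0)
throttle_to(2883): rpm ← 2883
set_airspeed(19.3): V ← 19.3 m/s
adjust_throttle(+601): rpm ← 2883 +601 = 3484
set_airspeed(45.35): V ← 45.35 m/s
set_airspeed(58.75): V ← 58.75 m/s
adjust_airspeed(+12.22): V ← 58.75 +12.22 = 70.97 m/s
adjust_airspeed(-9.72): V ← 70.97 -9.72 = 61.25 m/s
final state: V = 61.25 m/s, rpm = 3484 → n = rpm/60 = 58.066667 rev/s
J = V / (n·D) = 61.25 / (58.066667 × 3.785) = 0.278685
regime bands: climb J<0.5059 | cruise [0.5059, 1.0119) | windmill J≥1.0119
J = 0.2787 → climb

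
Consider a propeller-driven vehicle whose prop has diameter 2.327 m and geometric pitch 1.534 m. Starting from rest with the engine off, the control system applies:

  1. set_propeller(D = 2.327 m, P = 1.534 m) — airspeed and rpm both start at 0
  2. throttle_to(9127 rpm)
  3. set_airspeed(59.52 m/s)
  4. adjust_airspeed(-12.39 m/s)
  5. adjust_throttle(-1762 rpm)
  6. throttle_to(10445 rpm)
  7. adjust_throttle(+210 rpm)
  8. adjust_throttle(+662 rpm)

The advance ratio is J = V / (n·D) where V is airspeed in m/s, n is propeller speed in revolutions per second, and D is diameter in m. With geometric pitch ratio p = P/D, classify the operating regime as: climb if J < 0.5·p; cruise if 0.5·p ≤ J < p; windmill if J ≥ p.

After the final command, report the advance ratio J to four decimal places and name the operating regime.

J = 0.1074, regime = climb

set_propeller: D = 2.327 m, P = 1.534 m (p = P/D = 0.659218); state ← (V=0, rpm=0)
throttle_to(9127): rpm ← 9127
set_airspeed(59.52): V ← 59.52 m/s
adjust_airspeed(-12.39): V ← 59.52 -12.39 = 47.13 m/s
adjust_throttle(-1762): rpm ← 9127 -1762 = 7365
throttle_to(10445): rpm ← 10445
adjust_throttle(+210): rpm ← 10445 +210 = 10655
adjust_throttle(+662): rpm ← 10655 +662 = 11317
final state: V = 47.13 m/s, rpm = 11317 → n = rpm/60 = 188.616667 rev/s
J = V / (n·D) = 47.13 / (188.616667 × 2.327) = 0.107379
regime bands: climb J<0.3296 | cruise [0.3296, 0.6592) | windmill J≥0.6592
J = 0.1074 → climb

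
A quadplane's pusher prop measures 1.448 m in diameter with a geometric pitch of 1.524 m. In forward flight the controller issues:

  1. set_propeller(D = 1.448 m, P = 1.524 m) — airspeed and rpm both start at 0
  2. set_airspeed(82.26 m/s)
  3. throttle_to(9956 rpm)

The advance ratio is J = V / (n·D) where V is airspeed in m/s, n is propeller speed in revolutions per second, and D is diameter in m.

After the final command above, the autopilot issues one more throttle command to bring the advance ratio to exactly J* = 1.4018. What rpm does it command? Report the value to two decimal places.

set_propeller: D = 1.448 m, P = 1.524 m (p = P/D = 1.052486); state ← (V=0, rpm=0)
set_airspeed(82.26): V ← 82.26 m/s
throttle_to(9956): rpm ← 9956
final state: V = 82.26 m/s, rpm = 9956 → n = rpm/60 = 165.933333 rev/s
target J* = 1.4018; solve J* = V/(n·D) for n: n = V/(J*·D) = 82.26/(1.4018 × 1.448) = 40.526032 rev/s
rpm = 60·n = 2431.561946

rpm = 2431.56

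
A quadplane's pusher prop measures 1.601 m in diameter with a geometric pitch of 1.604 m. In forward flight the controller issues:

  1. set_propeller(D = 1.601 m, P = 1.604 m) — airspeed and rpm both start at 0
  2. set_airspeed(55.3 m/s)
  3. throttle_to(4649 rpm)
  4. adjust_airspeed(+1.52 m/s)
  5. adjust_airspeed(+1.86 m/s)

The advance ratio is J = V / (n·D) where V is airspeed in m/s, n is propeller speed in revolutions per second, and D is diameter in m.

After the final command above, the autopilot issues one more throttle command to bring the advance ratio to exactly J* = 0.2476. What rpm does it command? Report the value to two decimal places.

rpm = 8881.77

set_propeller: D = 1.601 m, P = 1.604 m (p = P/D = 1.001874); state ← (V=0, rpm=0)
set_airspeed(55.3): V ← 55.3 m/s
throttle_to(4649): rpm ← 4649
adjust_airspeed(+1.52): V ← 55.3 +1.52 = 56.82 m/s
adjust_airspeed(+1.86): V ← 56.82 +1.86 = 58.68 m/s
final state: V = 58.68 m/s, rpm = 4649 → n = rpm/60 = 77.483333 rev/s
target J* = 0.2476; solve J* = V/(n·D) for n: n = V/(J*·D) = 58.68/(0.2476 × 1.601) = 148.029453 rev/s
rpm = 60·n = 8881.767151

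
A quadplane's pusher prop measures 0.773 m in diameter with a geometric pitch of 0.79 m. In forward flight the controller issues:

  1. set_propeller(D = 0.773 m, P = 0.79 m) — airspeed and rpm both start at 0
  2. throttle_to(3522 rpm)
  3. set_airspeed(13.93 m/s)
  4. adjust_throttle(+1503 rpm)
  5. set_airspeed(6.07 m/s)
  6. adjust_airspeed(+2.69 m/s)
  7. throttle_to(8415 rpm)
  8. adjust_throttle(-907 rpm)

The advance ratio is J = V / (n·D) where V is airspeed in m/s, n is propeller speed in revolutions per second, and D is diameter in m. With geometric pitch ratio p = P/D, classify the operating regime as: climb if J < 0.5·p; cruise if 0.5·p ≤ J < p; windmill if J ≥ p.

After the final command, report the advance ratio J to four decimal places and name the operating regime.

J = 0.0906, regime = climb

set_propeller: D = 0.773 m, P = 0.79 m (p = P/D = 1.021992); state ← (V=0, rpm=0)
throttle_to(3522): rpm ← 3522
set_airspeed(13.93): V ← 13.93 m/s
adjust_throttle(+1503): rpm ← 3522 +1503 = 5025
set_airspeed(6.07): V ← 6.07 m/s
adjust_airspeed(+2.69): V ← 6.07 +2.69 = 8.76 m/s
throttle_to(8415): rpm ← 8415
adjust_throttle(-907): rpm ← 8415 -907 = 7508
final state: V = 8.76 m/s, rpm = 7508 → n = rpm/60 = 125.133333 rev/s
J = V / (n·D) = 8.76 / (125.133333 × 0.773) = 0.090563
regime bands: climb J<0.5110 | cruise [0.5110, 1.0220) | windmill J≥1.0220
J = 0.0906 → climb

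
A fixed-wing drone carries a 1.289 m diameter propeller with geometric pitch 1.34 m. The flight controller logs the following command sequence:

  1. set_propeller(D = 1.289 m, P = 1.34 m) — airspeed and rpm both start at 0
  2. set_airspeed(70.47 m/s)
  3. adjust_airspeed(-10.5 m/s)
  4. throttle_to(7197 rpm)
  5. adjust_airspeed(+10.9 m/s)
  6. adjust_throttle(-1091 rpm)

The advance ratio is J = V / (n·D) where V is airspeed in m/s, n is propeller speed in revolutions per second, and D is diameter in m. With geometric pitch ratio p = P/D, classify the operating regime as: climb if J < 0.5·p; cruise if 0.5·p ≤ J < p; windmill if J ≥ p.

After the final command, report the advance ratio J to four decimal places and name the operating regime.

set_propeller: D = 1.289 m, P = 1.34 m (p = P/D = 1.039566); state ← (V=0, rpm=0)
set_airspeed(70.47): V ← 70.47 m/s
adjust_airspeed(-10.5): V ← 70.47 -10.5 = 59.97 m/s
throttle_to(7197): rpm ← 7197
adjust_airspeed(+10.9): V ← 59.97 +10.9 = 70.87 m/s
adjust_throttle(-1091): rpm ← 7197 -1091 = 6106
final state: V = 70.87 m/s, rpm = 6106 → n = rpm/60 = 101.766667 rev/s
J = V / (n·D) = 70.87 / (101.766667 × 1.289) = 0.540261
regime bands: climb J<0.5198 | cruise [0.5198, 1.0396) | windmill J≥1.0396
J = 0.5403 → cruise

J = 0.5403, regime = cruise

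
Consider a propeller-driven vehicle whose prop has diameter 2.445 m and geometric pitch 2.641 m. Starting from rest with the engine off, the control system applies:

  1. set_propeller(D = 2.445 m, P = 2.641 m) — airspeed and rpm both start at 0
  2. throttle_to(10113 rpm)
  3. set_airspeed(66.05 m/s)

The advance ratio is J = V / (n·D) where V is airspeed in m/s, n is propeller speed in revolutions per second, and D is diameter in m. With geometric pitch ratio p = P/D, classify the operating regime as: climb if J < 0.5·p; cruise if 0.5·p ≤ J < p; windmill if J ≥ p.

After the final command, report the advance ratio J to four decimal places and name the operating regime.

set_propeller: D = 2.445 m, P = 2.641 m (p = P/D = 1.080164); state ← (V=0, rpm=0)
throttle_to(10113): rpm ← 10113
set_airspeed(66.05): V ← 66.05 m/s
final state: V = 66.05 m/s, rpm = 10113 → n = rpm/60 = 168.550000 rev/s
J = V / (n·D) = 66.05 / (168.550000 × 2.445) = 0.160275
regime bands: climb J<0.5401 | cruise [0.5401, 1.0802) | windmill J≥1.0802
J = 0.1603 → climb

J = 0.1603, regime = climb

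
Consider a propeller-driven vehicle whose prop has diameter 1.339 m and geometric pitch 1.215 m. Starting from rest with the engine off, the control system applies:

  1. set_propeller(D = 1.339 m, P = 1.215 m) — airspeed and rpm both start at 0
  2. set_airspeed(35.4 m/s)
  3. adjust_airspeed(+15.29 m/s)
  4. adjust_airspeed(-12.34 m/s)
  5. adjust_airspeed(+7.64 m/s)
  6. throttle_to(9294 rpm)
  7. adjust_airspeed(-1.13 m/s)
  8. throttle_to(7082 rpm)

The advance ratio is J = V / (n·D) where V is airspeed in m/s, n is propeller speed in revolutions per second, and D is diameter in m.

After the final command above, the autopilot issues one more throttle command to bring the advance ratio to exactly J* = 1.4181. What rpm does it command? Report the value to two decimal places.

set_propeller: D = 1.339 m, P = 1.215 m (p = P/D = 0.907394); state ← (V=0, rpm=0)
set_airspeed(35.4): V ← 35.4 m/s
adjust_airspeed(+15.29): V ← 35.4 +15.29 = 50.69 m/s
adjust_airspeed(-12.34): V ← 50.69 -12.34 = 38.35 m/s
adjust_airspeed(+7.64): V ← 38.35 +7.64 = 45.99 m/s
throttle_to(9294): rpm ← 9294
adjust_airspeed(-1.13): V ← 45.99 -1.13 = 44.86 m/s
throttle_to(7082): rpm ← 7082
final state: V = 44.86 m/s, rpm = 7082 → n = rpm/60 = 118.033333 rev/s
target J* = 1.4181; solve J* = V/(n·D) for n: n = V/(J*·D) = 44.86/(1.4181 × 1.339) = 23.625001 rev/s
rpm = 60·n = 1417.500059

rpm = 1417.50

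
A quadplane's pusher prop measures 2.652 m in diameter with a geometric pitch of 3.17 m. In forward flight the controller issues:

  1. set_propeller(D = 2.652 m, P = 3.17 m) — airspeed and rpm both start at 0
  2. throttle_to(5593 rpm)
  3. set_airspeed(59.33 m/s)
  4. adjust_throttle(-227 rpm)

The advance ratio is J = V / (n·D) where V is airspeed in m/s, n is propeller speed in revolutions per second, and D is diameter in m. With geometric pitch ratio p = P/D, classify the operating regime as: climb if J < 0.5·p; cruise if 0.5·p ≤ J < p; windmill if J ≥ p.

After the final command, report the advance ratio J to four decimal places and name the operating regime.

set_propeller: D = 2.652 m, P = 3.17 m (p = P/D = 1.195324); state ← (V=0, rpm=0)
throttle_to(5593): rpm ← 5593
set_airspeed(59.33): V ← 59.33 m/s
adjust_throttle(-227): rpm ← 5593 -227 = 5366
final state: V = 59.33 m/s, rpm = 5366 → n = rpm/60 = 89.433333 rev/s
J = V / (n·D) = 59.33 / (89.433333 × 2.652) = 0.250151
regime bands: climb J<0.5977 | cruise [0.5977, 1.1953) | windmill J≥1.1953
J = 0.2502 → climb

J = 0.2502, regime = climb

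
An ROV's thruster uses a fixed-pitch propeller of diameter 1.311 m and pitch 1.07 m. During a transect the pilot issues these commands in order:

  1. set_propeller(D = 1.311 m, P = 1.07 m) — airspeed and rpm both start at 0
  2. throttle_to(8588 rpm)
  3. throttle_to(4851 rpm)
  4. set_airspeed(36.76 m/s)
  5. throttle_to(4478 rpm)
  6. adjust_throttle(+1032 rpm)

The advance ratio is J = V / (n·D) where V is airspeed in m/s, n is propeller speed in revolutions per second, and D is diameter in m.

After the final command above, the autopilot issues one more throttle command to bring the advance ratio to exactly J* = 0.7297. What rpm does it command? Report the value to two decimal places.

set_propeller: D = 1.311 m, P = 1.07 m (p = P/D = 0.816171); state ← (V=0, rpm=0)
throttle_to(8588): rpm ← 8588
throttle_to(4851): rpm ← 4851
set_airspeed(36.76): V ← 36.76 m/s
throttle_to(4478): rpm ← 4478
adjust_throttle(+1032): rpm ← 4478 +1032 = 5510
final state: V = 36.76 m/s, rpm = 5510 → n = rpm/60 = 91.833333 rev/s
target J* = 0.7297; solve J* = V/(n·D) for n: n = V/(J*·D) = 36.76/(0.7297 × 1.311) = 38.426291 rev/s
rpm = 60·n = 2305.577446

rpm = 2305.58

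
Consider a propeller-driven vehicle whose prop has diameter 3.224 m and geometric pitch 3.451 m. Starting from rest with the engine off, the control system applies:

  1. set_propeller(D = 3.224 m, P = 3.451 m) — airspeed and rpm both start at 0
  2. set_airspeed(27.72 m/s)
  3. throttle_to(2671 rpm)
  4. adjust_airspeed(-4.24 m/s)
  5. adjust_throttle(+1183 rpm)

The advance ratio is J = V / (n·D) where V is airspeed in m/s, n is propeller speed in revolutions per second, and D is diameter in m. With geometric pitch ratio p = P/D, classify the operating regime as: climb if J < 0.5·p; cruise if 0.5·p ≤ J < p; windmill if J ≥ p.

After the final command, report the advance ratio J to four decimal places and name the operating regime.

set_propeller: D = 3.224 m, P = 3.451 m (p = P/D = 1.070409); state ← (V=0, rpm=0)
set_airspeed(27.72): V ← 27.72 m/s
throttle_to(2671): rpm ← 2671
adjust_airspeed(-4.24): V ← 27.72 -4.24 = 23.48 m/s
adjust_throttle(+1183): rpm ← 2671 +1183 = 3854
final state: V = 23.48 m/s, rpm = 3854 → n = rpm/60 = 64.233333 rev/s
J = V / (n·D) = 23.48 / (64.233333 × 3.224) = 0.113382
regime bands: climb J<0.5352 | cruise [0.5352, 1.0704) | windmill J≥1.0704
J = 0.1134 → climb

J = 0.1134, regime = climb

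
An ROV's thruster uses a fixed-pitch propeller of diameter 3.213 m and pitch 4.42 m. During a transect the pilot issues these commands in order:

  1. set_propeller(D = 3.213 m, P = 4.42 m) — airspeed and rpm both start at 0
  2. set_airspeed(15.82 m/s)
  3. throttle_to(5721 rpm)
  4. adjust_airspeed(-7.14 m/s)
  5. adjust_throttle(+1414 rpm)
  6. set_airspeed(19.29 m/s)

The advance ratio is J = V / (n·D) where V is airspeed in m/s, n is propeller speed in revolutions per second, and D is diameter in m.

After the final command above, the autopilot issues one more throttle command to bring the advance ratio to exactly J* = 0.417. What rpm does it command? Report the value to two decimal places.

set_propeller: D = 3.213 m, P = 4.42 m (p = P/D = 1.375661); state ← (V=0, rpm=0)
set_airspeed(15.82): V ← 15.82 m/s
throttle_to(5721): rpm ← 5721
adjust_airspeed(-7.14): V ← 15.82 -7.14 = 8.68 m/s
adjust_throttle(+1414): rpm ← 5721 +1414 = 7135
set_airspeed(19.29): V ← 19.29 m/s
final state: V = 19.29 m/s, rpm = 7135 → n = rpm/60 = 118.916667 rev/s
target J* = 0.417; solve J* = V/(n·D) for n: n = V/(J*·D) = 19.29/(0.417 × 3.213) = 14.397446 rev/s
rpm = 60·n = 863.846738

rpm = 863.85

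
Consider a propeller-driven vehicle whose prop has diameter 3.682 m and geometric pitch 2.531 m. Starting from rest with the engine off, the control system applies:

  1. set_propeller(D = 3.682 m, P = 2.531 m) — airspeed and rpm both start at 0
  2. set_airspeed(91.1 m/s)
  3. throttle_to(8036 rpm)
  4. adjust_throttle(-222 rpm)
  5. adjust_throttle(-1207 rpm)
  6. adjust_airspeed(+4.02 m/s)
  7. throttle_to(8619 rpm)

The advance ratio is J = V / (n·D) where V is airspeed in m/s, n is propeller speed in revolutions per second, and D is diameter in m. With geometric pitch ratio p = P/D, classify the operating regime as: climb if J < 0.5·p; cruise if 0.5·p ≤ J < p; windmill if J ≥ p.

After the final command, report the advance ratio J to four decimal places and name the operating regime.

set_propeller: D = 3.682 m, P = 2.531 m (p = P/D = 0.687398); state ← (V=0, rpm=0)
set_airspeed(91.1): V ← 91.1 m/s
throttle_to(8036): rpm ← 8036
adjust_throttle(-222): rpm ← 8036 -222 = 7814
adjust_throttle(-1207): rpm ← 7814 -1207 = 6607
adjust_airspeed(+4.02): V ← 91.1 +4.02 = 95.12 m/s
throttle_to(8619): rpm ← 8619
final state: V = 95.12 m/s, rpm = 8619 → n = rpm/60 = 143.650000 rev/s
J = V / (n·D) = 95.12 / (143.650000 × 3.682) = 0.179838
regime bands: climb J<0.3437 | cruise [0.3437, 0.6874) | windmill J≥0.6874
J = 0.1798 → climb

J = 0.1798, regime = climb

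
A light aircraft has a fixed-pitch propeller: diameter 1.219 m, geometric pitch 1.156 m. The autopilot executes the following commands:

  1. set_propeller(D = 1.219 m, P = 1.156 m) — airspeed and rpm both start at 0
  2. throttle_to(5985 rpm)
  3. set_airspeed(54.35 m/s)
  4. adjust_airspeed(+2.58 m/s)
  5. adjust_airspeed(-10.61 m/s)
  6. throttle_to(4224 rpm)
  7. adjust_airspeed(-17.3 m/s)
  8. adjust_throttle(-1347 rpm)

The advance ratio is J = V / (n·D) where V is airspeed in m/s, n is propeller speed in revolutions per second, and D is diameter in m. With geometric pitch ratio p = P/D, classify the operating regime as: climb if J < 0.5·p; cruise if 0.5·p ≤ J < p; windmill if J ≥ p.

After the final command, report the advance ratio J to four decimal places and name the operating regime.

J = 0.4965, regime = cruise

set_propeller: D = 1.219 m, P = 1.156 m (p = P/D = 0.948318); state ← (V=0, rpm=0)
throttle_to(5985): rpm ← 5985
set_airspeed(54.35): V ← 54.35 m/s
adjust_airspeed(+2.58): V ← 54.35 +2.58 = 56.93 m/s
adjust_airspeed(-10.61): V ← 56.93 -10.61 = 46.32 m/s
throttle_to(4224): rpm ← 4224
adjust_airspeed(-17.3): V ← 46.32 -17.3 = 29.02 m/s
adjust_throttle(-1347): rpm ← 4224 -1347 = 2877
final state: V = 29.02 m/s, rpm = 2877 → n = rpm/60 = 47.950000 rev/s
J = V / (n·D) = 29.02 / (47.950000 × 1.219) = 0.496484
regime bands: climb J<0.4742 | cruise [0.4742, 0.9483) | windmill J≥0.9483
J = 0.4965 → cruise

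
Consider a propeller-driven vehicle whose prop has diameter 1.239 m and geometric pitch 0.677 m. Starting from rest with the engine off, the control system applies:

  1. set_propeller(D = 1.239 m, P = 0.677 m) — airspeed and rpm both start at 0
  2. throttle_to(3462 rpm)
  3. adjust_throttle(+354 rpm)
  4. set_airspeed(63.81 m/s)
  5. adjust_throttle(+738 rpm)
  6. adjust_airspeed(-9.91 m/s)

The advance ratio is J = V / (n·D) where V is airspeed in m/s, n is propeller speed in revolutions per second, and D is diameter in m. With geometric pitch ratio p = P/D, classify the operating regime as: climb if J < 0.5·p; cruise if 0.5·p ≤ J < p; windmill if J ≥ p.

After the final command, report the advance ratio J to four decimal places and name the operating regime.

J = 0.5732, regime = windmill

set_propeller: D = 1.239 m, P = 0.677 m (p = P/D = 0.546408); state ← (V=0, rpm=0)
throttle_to(3462): rpm ← 3462
adjust_throttle(+354): rpm ← 3462 +354 = 3816
set_airspeed(63.81): V ← 63.81 m/s
adjust_throttle(+738): rpm ← 3816 +738 = 4554
adjust_airspeed(-9.91): V ← 63.81 -9.91 = 53.9 m/s
final state: V = 53.9 m/s, rpm = 4554 → n = rpm/60 = 75.900000 rev/s
J = V / (n·D) = 53.9 / (75.900000 × 1.239) = 0.573160
regime bands: climb J<0.2732 | cruise [0.2732, 0.5464) | windmill J≥0.5464
J = 0.5732 → windmill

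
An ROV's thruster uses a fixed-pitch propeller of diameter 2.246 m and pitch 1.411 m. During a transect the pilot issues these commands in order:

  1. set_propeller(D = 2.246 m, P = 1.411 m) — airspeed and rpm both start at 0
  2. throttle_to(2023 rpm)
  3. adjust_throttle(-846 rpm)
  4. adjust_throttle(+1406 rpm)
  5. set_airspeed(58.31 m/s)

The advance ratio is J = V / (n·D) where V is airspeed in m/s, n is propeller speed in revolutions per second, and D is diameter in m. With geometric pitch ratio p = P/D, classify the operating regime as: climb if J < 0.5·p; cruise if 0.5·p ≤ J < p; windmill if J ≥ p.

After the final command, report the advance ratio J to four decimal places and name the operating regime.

set_propeller: D = 2.246 m, P = 1.411 m (p = P/D = 0.628228); state ← (V=0, rpm=0)
throttle_to(2023): rpm ← 2023
adjust_throttle(-846): rpm ← 2023 -846 = 1177
adjust_throttle(+1406): rpm ← 1177 +1406 = 2583
set_airspeed(58.31): V ← 58.31 m/s
final state: V = 58.31 m/s, rpm = 2583 → n = rpm/60 = 43.050000 rev/s
J = V / (n·D) = 58.31 / (43.050000 × 2.246) = 0.603059
regime bands: climb J<0.3141 | cruise [0.3141, 0.6282) | windmill J≥0.6282
J = 0.6031 → cruise

J = 0.6031, regime = cruise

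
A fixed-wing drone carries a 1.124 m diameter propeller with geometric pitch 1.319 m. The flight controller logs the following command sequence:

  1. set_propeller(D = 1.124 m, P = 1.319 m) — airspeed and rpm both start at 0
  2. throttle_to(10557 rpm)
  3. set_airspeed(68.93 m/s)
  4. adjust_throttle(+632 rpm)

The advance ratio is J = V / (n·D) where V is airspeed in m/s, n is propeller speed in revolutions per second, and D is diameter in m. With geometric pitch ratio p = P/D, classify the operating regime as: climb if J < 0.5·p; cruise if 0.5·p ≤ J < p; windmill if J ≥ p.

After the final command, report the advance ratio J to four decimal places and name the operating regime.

J = 0.3289, regime = climb

set_propeller: D = 1.124 m, P = 1.319 m (p = P/D = 1.173488); state ← (V=0, rpm=0)
throttle_to(10557): rpm ← 10557
set_airspeed(68.93): V ← 68.93 m/s
adjust_throttle(+632): rpm ← 10557 +632 = 11189
final state: V = 68.93 m/s, rpm = 11189 → n = rpm/60 = 186.483333 rev/s
J = V / (n·D) = 68.93 / (186.483333 × 1.124) = 0.328853
regime bands: climb J<0.5867 | cruise [0.5867, 1.1735) | windmill J≥1.1735
J = 0.3289 → climb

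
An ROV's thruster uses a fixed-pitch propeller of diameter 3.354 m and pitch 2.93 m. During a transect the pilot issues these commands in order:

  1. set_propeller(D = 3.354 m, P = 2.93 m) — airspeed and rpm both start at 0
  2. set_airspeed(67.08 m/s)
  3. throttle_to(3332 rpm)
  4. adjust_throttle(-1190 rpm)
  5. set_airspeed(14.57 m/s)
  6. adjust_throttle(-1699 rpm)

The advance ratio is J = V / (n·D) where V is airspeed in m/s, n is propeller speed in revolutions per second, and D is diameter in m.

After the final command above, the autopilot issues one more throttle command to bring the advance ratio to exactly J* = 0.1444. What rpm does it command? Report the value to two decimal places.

set_propeller: D = 3.354 m, P = 2.93 m (p = P/D = 0.873584); state ← (V=0, rpm=0)
set_airspeed(67.08): V ← 67.08 m/s
throttle_to(3332): rpm ← 3332
adjust_throttle(-1190): rpm ← 3332 -1190 = 2142
set_airspeed(14.57): V ← 14.57 m/s
adjust_throttle(-1699): rpm ← 2142 -1699 = 443
final state: V = 14.57 m/s, rpm = 443 → n = rpm/60 = 7.383333 rev/s
target J* = 0.1444; solve J* = V/(n·D) for n: n = V/(J*·D) = 14.57/(0.1444 × 3.354) = 30.083565 rev/s
rpm = 60·n = 1805.013900

rpm = 1805.01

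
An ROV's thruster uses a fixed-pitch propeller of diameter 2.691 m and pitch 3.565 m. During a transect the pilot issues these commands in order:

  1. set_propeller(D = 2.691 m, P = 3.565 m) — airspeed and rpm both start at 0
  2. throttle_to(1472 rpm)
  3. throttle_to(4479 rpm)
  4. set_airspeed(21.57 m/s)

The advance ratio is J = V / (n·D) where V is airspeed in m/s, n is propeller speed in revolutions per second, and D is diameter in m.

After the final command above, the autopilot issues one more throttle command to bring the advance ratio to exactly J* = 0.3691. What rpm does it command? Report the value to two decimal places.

set_propeller: D = 2.691 m, P = 3.565 m (p = P/D = 1.324786); state ← (V=0, rpm=0)
throttle_to(1472): rpm ← 1472
throttle_to(4479): rpm ← 4479
set_airspeed(21.57): V ← 21.57 m/s
final state: V = 21.57 m/s, rpm = 4479 → n = rpm/60 = 74.650000 rev/s
target J* = 0.3691; solve J* = V/(n·D) for n: n = V/(J*·D) = 21.57/(0.3691 × 2.691) = 21.716629 rev/s
rpm = 60·n = 1302.997710

rpm = 1303.00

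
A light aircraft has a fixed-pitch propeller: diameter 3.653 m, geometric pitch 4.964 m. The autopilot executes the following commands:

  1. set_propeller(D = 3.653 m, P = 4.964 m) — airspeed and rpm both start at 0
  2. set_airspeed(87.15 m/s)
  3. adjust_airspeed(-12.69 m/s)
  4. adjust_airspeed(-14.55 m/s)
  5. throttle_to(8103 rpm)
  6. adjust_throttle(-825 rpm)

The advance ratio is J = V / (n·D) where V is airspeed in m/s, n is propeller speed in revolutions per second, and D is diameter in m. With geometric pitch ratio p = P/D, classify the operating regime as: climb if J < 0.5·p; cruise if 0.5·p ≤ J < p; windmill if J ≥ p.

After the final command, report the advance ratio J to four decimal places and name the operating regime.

set_propeller: D = 3.653 m, P = 4.964 m (p = P/D = 1.358883); state ← (V=0, rpm=0)
set_airspeed(87.15): V ← 87.15 m/s
adjust_airspeed(-12.69): V ← 87.15 -12.69 = 74.46 m/s
adjust_airspeed(-14.55): V ← 74.46 -14.55 = 59.91 m/s
throttle_to(8103): rpm ← 8103
adjust_throttle(-825): rpm ← 8103 -825 = 7278
final state: V = 59.91 m/s, rpm = 7278 → n = rpm/60 = 121.300000 rev/s
J = V / (n·D) = 59.91 / (121.300000 × 3.653) = 0.135204
regime bands: climb J<0.6794 | cruise [0.6794, 1.3589) | windmill J≥1.3589
J = 0.1352 → climb

J = 0.1352, regime = climb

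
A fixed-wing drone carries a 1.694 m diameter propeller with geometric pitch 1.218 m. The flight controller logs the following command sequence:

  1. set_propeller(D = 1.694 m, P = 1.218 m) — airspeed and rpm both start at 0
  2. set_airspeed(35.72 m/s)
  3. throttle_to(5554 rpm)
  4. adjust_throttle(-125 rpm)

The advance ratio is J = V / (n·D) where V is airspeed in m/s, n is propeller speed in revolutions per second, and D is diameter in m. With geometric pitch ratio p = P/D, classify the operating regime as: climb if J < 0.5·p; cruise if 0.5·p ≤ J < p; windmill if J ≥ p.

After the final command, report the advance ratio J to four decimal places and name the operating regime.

set_propeller: D = 1.694 m, P = 1.218 m (p = P/D = 0.719008); state ← (V=0, rpm=0)
set_airspeed(35.72): V ← 35.72 m/s
throttle_to(5554): rpm ← 5554
adjust_throttle(-125): rpm ← 5554 -125 = 5429
final state: V = 35.72 m/s, rpm = 5429 → n = rpm/60 = 90.483333 rev/s
J = V / (n·D) = 35.72 / (90.483333 × 1.694) = 0.233039
regime bands: climb J<0.3595 | cruise [0.3595, 0.7190) | windmill J≥0.7190
J = 0.2330 → climb

J = 0.2330, regime = climb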